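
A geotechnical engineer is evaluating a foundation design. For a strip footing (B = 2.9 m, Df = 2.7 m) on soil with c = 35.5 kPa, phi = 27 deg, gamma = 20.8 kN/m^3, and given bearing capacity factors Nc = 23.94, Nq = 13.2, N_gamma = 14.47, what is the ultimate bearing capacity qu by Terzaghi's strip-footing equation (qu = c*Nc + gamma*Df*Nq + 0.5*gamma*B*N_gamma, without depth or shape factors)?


Compute qu = c*Nc + gamma*Df*Nq + 0.5*gamma*B*N_gamma
Term 1: 35.5 * 23.94 = 849.87
Term 2: 20.8 * 2.7 * 13.2 = 741.312
Term 3: 0.5 * 20.8 * 2.9 * 14.47 = 436.4152
qu = 849.87 + 741.312 + 436.4152
qu = 2027.6 kPa


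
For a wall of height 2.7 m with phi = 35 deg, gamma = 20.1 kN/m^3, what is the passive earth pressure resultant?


Compute passive earth pressure coefficient:
Kp = tan^2(45 + phi/2) = tan^2(62.5) = 3.690172
Compute passive force:
Pp = 0.5 * Kp * gamma * H^2
Pp = 0.5 * 3.690172 * 20.1 * 2.7^2
Pp = 270.36 kN/m


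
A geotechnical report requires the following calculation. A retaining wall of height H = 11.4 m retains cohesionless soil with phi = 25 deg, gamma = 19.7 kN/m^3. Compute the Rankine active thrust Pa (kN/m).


Result: 519.54 kN/m

Derivation:
Compute active earth pressure coefficient:
Ka = tan^2(45 - phi/2) = tan^2(32.5) = 0.405859
Compute active force:
Pa = 0.5 * Ka * gamma * H^2
Pa = 0.5 * 0.405859 * 19.7 * 11.4^2
Pa = 519.54 kN/m


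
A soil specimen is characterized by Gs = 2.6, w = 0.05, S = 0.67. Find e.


Using the relation e = Gs * w / S
e = 2.6 * 0.05 / 0.67
e = 0.194


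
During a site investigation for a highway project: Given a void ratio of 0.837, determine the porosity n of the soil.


Using the relation n = e / (1 + e)
n = 0.837 / (1 + 0.837)
n = 0.837 / 1.837
n = 0.4556


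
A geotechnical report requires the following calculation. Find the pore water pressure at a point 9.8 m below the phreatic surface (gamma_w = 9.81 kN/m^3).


Using u = gamma_w * h_w
u = 9.81 * 9.8
u = 96.14 kPa


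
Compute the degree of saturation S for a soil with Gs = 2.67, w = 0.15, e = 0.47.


Using S = Gs * w / e
S = 2.67 * 0.15 / 0.47
S = 0.8521


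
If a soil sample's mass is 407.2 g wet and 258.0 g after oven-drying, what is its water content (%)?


Using w = (m_wet - m_dry) / m_dry * 100
m_wet - m_dry = 407.2 - 258.0 = 149.2 g
w = 149.2 / 258.0 * 100
w = 57.83 %


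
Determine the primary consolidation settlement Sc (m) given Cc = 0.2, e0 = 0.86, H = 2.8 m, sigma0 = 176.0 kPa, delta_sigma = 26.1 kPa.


Using Sc = Cc * H / (1 + e0) * log10((sigma0 + delta_sigma) / sigma0)
Stress ratio = (176.0 + 26.1) / 176.0 = 1.1483
log10(1.1483) = 0.0600536
Cc * H / (1 + e0) = 0.2 * 2.8 / (1 + 0.86) = 0.301075
Sc = 0.301075 * 0.0600536
Sc = 0.0181 m


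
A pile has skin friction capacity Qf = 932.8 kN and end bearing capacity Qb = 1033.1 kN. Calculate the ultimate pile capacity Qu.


Using Qu = Qf + Qb
Qu = 932.8 + 1033.1
Qu = 1965.9 kN


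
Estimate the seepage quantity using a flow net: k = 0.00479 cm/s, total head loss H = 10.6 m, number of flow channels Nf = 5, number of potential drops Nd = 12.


Convert k to m/s for unit consistency with H:
k = 0.00479 cm/s = 0.00479 / 100 m/s = 4.79e-05 m/s
Using q = k * H * Nf / Nd
Nf / Nd = 5 / 12 = 0.4167
q = 4.79e-05 * 10.6 * 0.4167
q = 0.0002116 m^3/s per m


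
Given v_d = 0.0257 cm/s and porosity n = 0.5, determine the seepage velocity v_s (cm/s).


Using v_s = v_d / n
v_s = 0.0257 / 0.5
v_s = 0.0514 cm/s


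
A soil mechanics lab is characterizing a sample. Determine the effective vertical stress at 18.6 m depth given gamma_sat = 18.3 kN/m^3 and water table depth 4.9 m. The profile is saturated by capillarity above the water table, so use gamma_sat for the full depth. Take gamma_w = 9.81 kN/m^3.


Result: 205.98 kPa

Derivation:
Total stress = gamma_sat * depth
sigma = 18.3 * 18.6 = 340.38 kPa
Pore water pressure u = gamma_w * (depth - d_wt)
u = 9.81 * (18.6 - 4.9) = 134.397 kPa
Effective stress = sigma - u
sigma' = 340.38 - 134.397 = 205.98 kPa


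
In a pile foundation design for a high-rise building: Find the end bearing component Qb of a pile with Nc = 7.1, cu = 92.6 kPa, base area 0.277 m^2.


Using Qb = Nc * cu * Ab
Qb = 7.1 * 92.6 * 0.277
Qb = 182.12 kN


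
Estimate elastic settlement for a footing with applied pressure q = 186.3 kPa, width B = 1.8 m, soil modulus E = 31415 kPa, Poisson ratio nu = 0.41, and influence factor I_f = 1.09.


Result: 9.679 mm

Derivation:
Using Se = q * B * (1 - nu^2) * I_f / E
1 - nu^2 = 1 - 0.41^2 = 0.8319
Se = 186.3 * 1.8 * 0.8319 * 1.09 / 31415
Se = 0.009679 m
Convert to mm: Se = 0.009679 * 1000 = 9.679 mm


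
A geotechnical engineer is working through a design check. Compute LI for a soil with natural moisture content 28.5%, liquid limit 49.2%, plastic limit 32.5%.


First compute the plasticity index:
PI = LL - PL = 49.2 - 32.5 = 16.7
Then compute the liquidity index:
LI = (w - PL) / PI
LI = (28.5 - 32.5) / 16.7
LI = -0.24


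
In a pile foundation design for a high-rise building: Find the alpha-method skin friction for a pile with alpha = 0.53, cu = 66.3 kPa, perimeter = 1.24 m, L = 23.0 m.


Using Qs = alpha * cu * perimeter * L
Qs = 0.53 * 66.3 * 1.24 * 23.0
Qs = 1002.16 kN


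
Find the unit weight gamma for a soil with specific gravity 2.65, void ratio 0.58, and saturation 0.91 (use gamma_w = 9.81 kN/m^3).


Using gamma = gamma_w * (Gs + S*e) / (1 + e)
Numerator: Gs + S*e = 2.65 + 0.91*0.58 = 3.1778
Denominator: 1 + e = 1 + 0.58 = 1.58
gamma = 9.81 * 3.1778 / 1.58
gamma = 19.731 kN/m^3


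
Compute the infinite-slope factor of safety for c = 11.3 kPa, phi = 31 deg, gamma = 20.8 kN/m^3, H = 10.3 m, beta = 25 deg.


Using Fs = c / (gamma*H*sin(beta)*cos(beta)) + tan(phi)/tan(beta)
Cohesion contribution = 11.3 / (20.8*10.3*sin(25)*cos(25))
Cohesion contribution = 0.137706
Friction contribution = tan(31)/tan(25) = 1.28855
Fs = 0.137706 + 1.28855
Fs = 1.426


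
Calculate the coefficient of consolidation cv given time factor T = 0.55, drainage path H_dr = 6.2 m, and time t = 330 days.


Result: 0.06407 m^2/day

Derivation:
Using cv = T * H_dr^2 / t
H_dr^2 = 6.2^2 = 38.44
cv = 0.55 * 38.44 / 330
cv = 0.06407 m^2/day


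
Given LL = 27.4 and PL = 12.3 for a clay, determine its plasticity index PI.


Using PI = LL - PL
PI = 27.4 - 12.3
PI = 15.1


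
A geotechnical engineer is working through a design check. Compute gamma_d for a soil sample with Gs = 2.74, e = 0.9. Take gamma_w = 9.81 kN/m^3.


Using gamma_d = Gs * gamma_w / (1 + e)
gamma_d = 2.74 * 9.81 / (1 + 0.9)
gamma_d = 2.74 * 9.81 / 1.9
gamma_d = 14.147 kN/m^3


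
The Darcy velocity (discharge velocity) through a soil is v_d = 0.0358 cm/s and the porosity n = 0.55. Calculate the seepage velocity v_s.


Using v_s = v_d / n
v_s = 0.0358 / 0.55
v_s = 0.06509 cm/s


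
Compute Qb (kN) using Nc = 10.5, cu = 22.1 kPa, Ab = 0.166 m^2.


Using Qb = Nc * cu * Ab
Qb = 10.5 * 22.1 * 0.166
Qb = 38.52 kN


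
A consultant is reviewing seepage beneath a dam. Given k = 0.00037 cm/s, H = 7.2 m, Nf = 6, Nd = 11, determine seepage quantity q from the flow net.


Convert k to m/s for unit consistency with H:
k = 0.00037 cm/s = 0.00037 / 100 m/s = 3.7e-06 m/s
Using q = k * H * Nf / Nd
Nf / Nd = 6 / 11 = 0.5455
q = 3.7e-06 * 7.2 * 0.5455
q = 1.453e-05 m^3/s per m


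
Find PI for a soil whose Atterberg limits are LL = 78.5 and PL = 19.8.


Result: 58.7

Derivation:
Using PI = LL - PL
PI = 78.5 - 19.8
PI = 58.7


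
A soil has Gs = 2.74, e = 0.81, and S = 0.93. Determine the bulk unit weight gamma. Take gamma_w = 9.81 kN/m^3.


Using gamma = gamma_w * (Gs + S*e) / (1 + e)
Numerator: Gs + S*e = 2.74 + 0.93*0.81 = 3.4933
Denominator: 1 + e = 1 + 0.81 = 1.81
gamma = 9.81 * 3.4933 / 1.81
gamma = 18.933 kN/m^3


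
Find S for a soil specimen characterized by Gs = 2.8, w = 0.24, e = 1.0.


Using S = Gs * w / e
S = 2.8 * 0.24 / 1.0
S = 0.672


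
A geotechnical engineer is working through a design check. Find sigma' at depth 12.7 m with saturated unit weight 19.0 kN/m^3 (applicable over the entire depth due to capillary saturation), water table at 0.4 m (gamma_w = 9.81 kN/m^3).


Result: 120.64 kPa

Derivation:
Total stress = gamma_sat * depth
sigma = 19.0 * 12.7 = 241.3 kPa
Pore water pressure u = gamma_w * (depth - d_wt)
u = 9.81 * (12.7 - 0.4) = 120.663 kPa
Effective stress = sigma - u
sigma' = 241.3 - 120.663 = 120.64 kPa


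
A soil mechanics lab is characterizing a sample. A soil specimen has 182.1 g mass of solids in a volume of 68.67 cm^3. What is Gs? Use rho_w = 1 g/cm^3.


Using Gs = m_s / (V_s * rho_w)
Since rho_w = 1 g/cm^3:
Gs = 182.1 / 68.67
Gs = 2.652


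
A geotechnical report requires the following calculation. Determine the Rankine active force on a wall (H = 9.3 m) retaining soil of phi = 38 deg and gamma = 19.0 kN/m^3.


Compute active earth pressure coefficient:
Ka = tan^2(45 - phi/2) = tan^2(26.0) = 0.237883
Compute active force:
Pa = 0.5 * Ka * gamma * H^2
Pa = 0.5 * 0.237883 * 19.0 * 9.3^2
Pa = 195.46 kN/m


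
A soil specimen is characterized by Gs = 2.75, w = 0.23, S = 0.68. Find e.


Using the relation e = Gs * w / S
e = 2.75 * 0.23 / 0.68
e = 0.9301


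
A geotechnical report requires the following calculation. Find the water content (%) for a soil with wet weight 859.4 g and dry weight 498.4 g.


Result: 72.43 %

Derivation:
Using w = (m_wet - m_dry) / m_dry * 100
m_wet - m_dry = 859.4 - 498.4 = 361.0 g
w = 361.0 / 498.4 * 100
w = 72.43 %


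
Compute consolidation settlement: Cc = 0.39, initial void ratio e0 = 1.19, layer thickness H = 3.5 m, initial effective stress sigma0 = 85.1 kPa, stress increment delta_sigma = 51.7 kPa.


Using Sc = Cc * H / (1 + e0) * log10((sigma0 + delta_sigma) / sigma0)
Stress ratio = (85.1 + 51.7) / 85.1 = 1.60752
log10(1.60752) = 0.206157
Cc * H / (1 + e0) = 0.39 * 3.5 / (1 + 1.19) = 0.623288
Sc = 0.623288 * 0.206157
Sc = 0.1285 m


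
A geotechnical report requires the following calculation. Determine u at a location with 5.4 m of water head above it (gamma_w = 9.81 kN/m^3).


Using u = gamma_w * h_w
u = 9.81 * 5.4
u = 52.97 kPa


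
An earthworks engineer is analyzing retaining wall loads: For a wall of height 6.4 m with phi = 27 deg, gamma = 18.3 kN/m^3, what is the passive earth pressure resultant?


Compute passive earth pressure coefficient:
Kp = tan^2(45 + phi/2) = tan^2(58.5) = 2.66294
Compute passive force:
Pp = 0.5 * Kp * gamma * H^2
Pp = 0.5 * 2.66294 * 18.3 * 6.4^2
Pp = 998.03 kN/m


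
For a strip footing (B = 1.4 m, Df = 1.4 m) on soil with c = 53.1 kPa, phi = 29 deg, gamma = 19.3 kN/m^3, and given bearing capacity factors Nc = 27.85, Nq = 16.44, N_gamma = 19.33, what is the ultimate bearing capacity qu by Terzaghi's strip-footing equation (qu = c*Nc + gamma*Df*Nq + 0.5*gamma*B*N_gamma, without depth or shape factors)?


Result: 2184.19 kPa

Derivation:
Compute qu = c*Nc + gamma*Df*Nq + 0.5*gamma*B*N_gamma
Term 1: 53.1 * 27.85 = 1478.835
Term 2: 19.3 * 1.4 * 16.44 = 444.2088
Term 3: 0.5 * 19.3 * 1.4 * 19.33 = 261.1483
qu = 1478.835 + 444.2088 + 261.1483
qu = 2184.19 kPa


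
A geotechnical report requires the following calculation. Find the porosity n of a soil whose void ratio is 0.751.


Using the relation n = e / (1 + e)
n = 0.751 / (1 + 0.751)
n = 0.751 / 1.751
n = 0.4289


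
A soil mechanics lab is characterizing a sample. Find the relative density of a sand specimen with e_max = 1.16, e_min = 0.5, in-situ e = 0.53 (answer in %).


Result: 95.45 %

Derivation:
Using Dr = (e_max - e) / (e_max - e_min) * 100
e_max - e = 1.16 - 0.53 = 0.63
e_max - e_min = 1.16 - 0.5 = 0.66
Dr = 0.63 / 0.66 * 100
Dr = 95.45 %


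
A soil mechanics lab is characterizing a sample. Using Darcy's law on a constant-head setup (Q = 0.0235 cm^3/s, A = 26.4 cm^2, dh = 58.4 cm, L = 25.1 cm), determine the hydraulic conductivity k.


Result: 0.000383 cm/s

Derivation:
Compute hydraulic gradient:
i = dh / L = 58.4 / 25.1 = 2.32669
Then apply Darcy's law:
k = Q / (A * i)
k = 0.0235 / (26.4 * 2.32669)
k = 0.0235 / 61.4247
k = 0.000383 cm/s


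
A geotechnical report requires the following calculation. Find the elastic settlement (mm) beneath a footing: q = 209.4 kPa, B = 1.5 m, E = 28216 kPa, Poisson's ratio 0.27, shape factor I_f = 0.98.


Result: 10.114 mm

Derivation:
Using Se = q * B * (1 - nu^2) * I_f / E
1 - nu^2 = 1 - 0.27^2 = 0.9271
Se = 209.4 * 1.5 * 0.9271 * 0.98 / 28216
Se = 0.010114 m
Convert to mm: Se = 0.010114 * 1000 = 10.114 mm


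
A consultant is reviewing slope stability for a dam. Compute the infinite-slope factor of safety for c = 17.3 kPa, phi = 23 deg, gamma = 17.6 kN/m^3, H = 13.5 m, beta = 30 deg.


Using Fs = c / (gamma*H*sin(beta)*cos(beta)) + tan(phi)/tan(beta)
Cohesion contribution = 17.3 / (17.6*13.5*sin(30)*cos(30))
Cohesion contribution = 0.168151
Friction contribution = tan(23)/tan(30) = 0.735212
Fs = 0.168151 + 0.735212
Fs = 0.903


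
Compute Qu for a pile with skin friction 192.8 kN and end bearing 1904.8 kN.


Result: 2097.6 kN

Derivation:
Using Qu = Qf + Qb
Qu = 192.8 + 1904.8
Qu = 2097.6 kN


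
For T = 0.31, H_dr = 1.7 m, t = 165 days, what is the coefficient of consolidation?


Using cv = T * H_dr^2 / t
H_dr^2 = 1.7^2 = 2.89
cv = 0.31 * 2.89 / 165
cv = 0.00543 m^2/day


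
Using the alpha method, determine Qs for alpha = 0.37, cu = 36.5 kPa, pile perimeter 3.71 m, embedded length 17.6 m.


Using Qs = alpha * cu * perimeter * L
Qs = 0.37 * 36.5 * 3.71 * 17.6
Qs = 881.82 kN


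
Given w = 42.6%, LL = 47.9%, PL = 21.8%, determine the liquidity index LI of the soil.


Result: 0.797

Derivation:
First compute the plasticity index:
PI = LL - PL = 47.9 - 21.8 = 26.1
Then compute the liquidity index:
LI = (w - PL) / PI
LI = (42.6 - 21.8) / 26.1
LI = 0.797


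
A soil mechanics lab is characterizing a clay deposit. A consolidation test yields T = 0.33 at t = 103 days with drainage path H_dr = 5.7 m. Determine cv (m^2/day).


Using cv = T * H_dr^2 / t
H_dr^2 = 5.7^2 = 32.49
cv = 0.33 * 32.49 / 103
cv = 0.10409 m^2/day


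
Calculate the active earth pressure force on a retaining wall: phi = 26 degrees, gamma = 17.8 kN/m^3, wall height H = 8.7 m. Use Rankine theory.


Compute active earth pressure coefficient:
Ka = tan^2(45 - phi/2) = tan^2(32.0) = 0.390462
Compute active force:
Pa = 0.5 * Ka * gamma * H^2
Pa = 0.5 * 0.390462 * 17.8 * 8.7^2
Pa = 263.03 kN/m


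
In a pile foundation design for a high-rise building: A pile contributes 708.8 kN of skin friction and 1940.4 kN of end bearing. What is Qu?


Using Qu = Qf + Qb
Qu = 708.8 + 1940.4
Qu = 2649.2 kN


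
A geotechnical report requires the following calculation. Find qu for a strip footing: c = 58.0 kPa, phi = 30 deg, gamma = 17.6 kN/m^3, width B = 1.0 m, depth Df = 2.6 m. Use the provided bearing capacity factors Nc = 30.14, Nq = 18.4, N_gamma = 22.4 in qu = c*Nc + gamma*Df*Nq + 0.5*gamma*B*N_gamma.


Compute qu = c*Nc + gamma*Df*Nq + 0.5*gamma*B*N_gamma
Term 1: 58.0 * 30.14 = 1748.12
Term 2: 17.6 * 2.6 * 18.4 = 841.984
Term 3: 0.5 * 17.6 * 1.0 * 22.4 = 197.12
qu = 1748.12 + 841.984 + 197.12
qu = 2787.22 kPa


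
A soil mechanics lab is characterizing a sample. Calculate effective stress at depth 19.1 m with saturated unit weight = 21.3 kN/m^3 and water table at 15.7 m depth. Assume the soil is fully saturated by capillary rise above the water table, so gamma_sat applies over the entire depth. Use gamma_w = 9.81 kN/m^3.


Total stress = gamma_sat * depth
sigma = 21.3 * 19.1 = 406.83 kPa
Pore water pressure u = gamma_w * (depth - d_wt)
u = 9.81 * (19.1 - 15.7) = 33.354 kPa
Effective stress = sigma - u
sigma' = 406.83 - 33.354 = 373.48 kPa


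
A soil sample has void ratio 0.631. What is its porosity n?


Using the relation n = e / (1 + e)
n = 0.631 / (1 + 0.631)
n = 0.631 / 1.631
n = 0.3869


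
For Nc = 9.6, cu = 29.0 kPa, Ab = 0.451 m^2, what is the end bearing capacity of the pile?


Using Qb = Nc * cu * Ab
Qb = 9.6 * 29.0 * 0.451
Qb = 125.56 kN


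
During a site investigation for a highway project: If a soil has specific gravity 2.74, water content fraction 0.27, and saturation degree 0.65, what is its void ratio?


Result: 1.1382

Derivation:
Using the relation e = Gs * w / S
e = 2.74 * 0.27 / 0.65
e = 1.1382


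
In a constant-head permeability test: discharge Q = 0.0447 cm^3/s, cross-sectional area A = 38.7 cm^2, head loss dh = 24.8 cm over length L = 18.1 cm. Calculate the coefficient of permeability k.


Compute hydraulic gradient:
i = dh / L = 24.8 / 18.1 = 1.37017
Then apply Darcy's law:
k = Q / (A * i)
k = 0.0447 / (38.7 * 1.37017)
k = 0.0447 / 53.0254
k = 0.000843 cm/s


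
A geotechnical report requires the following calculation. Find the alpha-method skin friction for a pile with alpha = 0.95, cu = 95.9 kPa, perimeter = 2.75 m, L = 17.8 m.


Using Qs = alpha * cu * perimeter * L
Qs = 0.95 * 95.9 * 2.75 * 17.8
Qs = 4459.59 kN


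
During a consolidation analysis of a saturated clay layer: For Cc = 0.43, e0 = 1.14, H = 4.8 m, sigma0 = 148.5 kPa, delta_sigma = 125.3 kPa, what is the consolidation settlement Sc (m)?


Using Sc = Cc * H / (1 + e0) * log10((sigma0 + delta_sigma) / sigma0)
Stress ratio = (148.5 + 125.3) / 148.5 = 1.84377
log10(1.84377) = 0.265707
Cc * H / (1 + e0) = 0.43 * 4.8 / (1 + 1.14) = 0.964486
Sc = 0.964486 * 0.265707
Sc = 0.2563 m


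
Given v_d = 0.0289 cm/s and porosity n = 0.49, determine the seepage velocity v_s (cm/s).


Using v_s = v_d / n
v_s = 0.0289 / 0.49
v_s = 0.05898 cm/s


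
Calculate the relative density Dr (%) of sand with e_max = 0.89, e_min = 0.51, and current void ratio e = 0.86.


Using Dr = (e_max - e) / (e_max - e_min) * 100
e_max - e = 0.89 - 0.86 = 0.03
e_max - e_min = 0.89 - 0.51 = 0.38
Dr = 0.03 / 0.38 * 100
Dr = 7.89 %


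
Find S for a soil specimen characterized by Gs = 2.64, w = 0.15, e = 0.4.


Using S = Gs * w / e
S = 2.64 * 0.15 / 0.4
S = 0.99


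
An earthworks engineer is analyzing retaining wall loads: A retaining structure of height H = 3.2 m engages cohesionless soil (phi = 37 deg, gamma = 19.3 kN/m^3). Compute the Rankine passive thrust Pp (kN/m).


Compute passive earth pressure coefficient:
Kp = tan^2(45 + phi/2) = tan^2(63.5) = 4.022791
Compute passive force:
Pp = 0.5 * Kp * gamma * H^2
Pp = 0.5 * 4.022791 * 19.3 * 3.2^2
Pp = 397.52 kN/m


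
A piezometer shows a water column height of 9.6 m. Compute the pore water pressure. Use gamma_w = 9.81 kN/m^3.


Using u = gamma_w * h_w
u = 9.81 * 9.6
u = 94.18 kPa


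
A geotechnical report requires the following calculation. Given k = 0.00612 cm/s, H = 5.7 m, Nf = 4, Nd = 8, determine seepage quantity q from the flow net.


Convert k to m/s for unit consistency with H:
k = 0.00612 cm/s = 0.00612 / 100 m/s = 6.12e-05 m/s
Using q = k * H * Nf / Nd
Nf / Nd = 4 / 8 = 0.5
q = 6.12e-05 * 5.7 * 0.5
q = 0.0001744 m^3/s per m


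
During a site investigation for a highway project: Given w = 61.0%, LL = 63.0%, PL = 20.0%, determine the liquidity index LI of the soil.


Result: 0.953

Derivation:
First compute the plasticity index:
PI = LL - PL = 63.0 - 20.0 = 43.0
Then compute the liquidity index:
LI = (w - PL) / PI
LI = (61.0 - 20.0) / 43.0
LI = 0.953


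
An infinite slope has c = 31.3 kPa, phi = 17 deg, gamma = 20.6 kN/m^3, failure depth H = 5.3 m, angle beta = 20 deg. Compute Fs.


Using Fs = c / (gamma*H*sin(beta)*cos(beta)) + tan(phi)/tan(beta)
Cohesion contribution = 31.3 / (20.6*5.3*sin(20)*cos(20))
Cohesion contribution = 0.891998
Friction contribution = tan(17)/tan(20) = 0.839988
Fs = 0.891998 + 0.839988
Fs = 1.732


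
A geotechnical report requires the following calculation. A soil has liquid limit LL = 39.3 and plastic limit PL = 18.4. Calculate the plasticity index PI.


Result: 20.9

Derivation:
Using PI = LL - PL
PI = 39.3 - 18.4
PI = 20.9


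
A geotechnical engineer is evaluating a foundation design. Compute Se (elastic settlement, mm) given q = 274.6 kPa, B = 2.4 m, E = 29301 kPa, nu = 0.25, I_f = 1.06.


Using Se = q * B * (1 - nu^2) * I_f / E
1 - nu^2 = 1 - 0.25^2 = 0.9375
Se = 274.6 * 2.4 * 0.9375 * 1.06 / 29301
Se = 0.022351 m
Convert to mm: Se = 0.022351 * 1000 = 22.351 mm


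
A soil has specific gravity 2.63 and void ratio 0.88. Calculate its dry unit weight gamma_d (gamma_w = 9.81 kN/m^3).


Using gamma_d = Gs * gamma_w / (1 + e)
gamma_d = 2.63 * 9.81 / (1 + 0.88)
gamma_d = 2.63 * 9.81 / 1.88
gamma_d = 13.724 kN/m^3


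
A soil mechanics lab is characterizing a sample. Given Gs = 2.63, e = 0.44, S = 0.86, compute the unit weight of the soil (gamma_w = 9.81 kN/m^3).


Result: 20.495 kN/m^3

Derivation:
Using gamma = gamma_w * (Gs + S*e) / (1 + e)
Numerator: Gs + S*e = 2.63 + 0.86*0.44 = 3.0084
Denominator: 1 + e = 1 + 0.44 = 1.44
gamma = 9.81 * 3.0084 / 1.44
gamma = 20.495 kN/m^3


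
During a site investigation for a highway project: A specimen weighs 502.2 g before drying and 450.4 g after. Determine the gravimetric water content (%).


Using w = (m_wet - m_dry) / m_dry * 100
m_wet - m_dry = 502.2 - 450.4 = 51.8 g
w = 51.8 / 450.4 * 100
w = 11.5 %


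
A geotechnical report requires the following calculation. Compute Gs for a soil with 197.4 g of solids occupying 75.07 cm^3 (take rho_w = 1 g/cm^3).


Result: 2.63

Derivation:
Using Gs = m_s / (V_s * rho_w)
Since rho_w = 1 g/cm^3:
Gs = 197.4 / 75.07
Gs = 2.63


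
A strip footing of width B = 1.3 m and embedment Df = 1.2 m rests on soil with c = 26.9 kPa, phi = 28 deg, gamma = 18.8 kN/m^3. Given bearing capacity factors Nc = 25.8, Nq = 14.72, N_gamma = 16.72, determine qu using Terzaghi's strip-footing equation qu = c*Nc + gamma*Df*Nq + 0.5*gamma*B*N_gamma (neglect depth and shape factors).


Compute qu = c*Nc + gamma*Df*Nq + 0.5*gamma*B*N_gamma
Term 1: 26.9 * 25.8 = 694.02
Term 2: 18.8 * 1.2 * 14.72 = 332.0832
Term 3: 0.5 * 18.8 * 1.3 * 16.72 = 204.3184
qu = 694.02 + 332.0832 + 204.3184
qu = 1230.42 kPa


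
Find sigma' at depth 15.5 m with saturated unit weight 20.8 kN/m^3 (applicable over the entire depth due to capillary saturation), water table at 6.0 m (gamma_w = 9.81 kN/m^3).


Result: 229.21 kPa

Derivation:
Total stress = gamma_sat * depth
sigma = 20.8 * 15.5 = 322.4 kPa
Pore water pressure u = gamma_w * (depth - d_wt)
u = 9.81 * (15.5 - 6.0) = 93.195 kPa
Effective stress = sigma - u
sigma' = 322.4 - 93.195 = 229.21 kPa


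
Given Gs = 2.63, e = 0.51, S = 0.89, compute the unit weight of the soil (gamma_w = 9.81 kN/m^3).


Using gamma = gamma_w * (Gs + S*e) / (1 + e)
Numerator: Gs + S*e = 2.63 + 0.89*0.51 = 3.0839
Denominator: 1 + e = 1 + 0.51 = 1.51
gamma = 9.81 * 3.0839 / 1.51
gamma = 20.035 kN/m^3


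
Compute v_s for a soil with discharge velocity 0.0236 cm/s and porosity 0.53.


Using v_s = v_d / n
v_s = 0.0236 / 0.53
v_s = 0.04453 cm/s


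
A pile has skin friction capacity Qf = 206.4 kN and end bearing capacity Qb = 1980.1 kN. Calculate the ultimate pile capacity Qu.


Using Qu = Qf + Qb
Qu = 206.4 + 1980.1
Qu = 2186.5 kN


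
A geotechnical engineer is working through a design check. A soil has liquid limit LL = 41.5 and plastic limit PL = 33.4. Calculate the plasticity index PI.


Using PI = LL - PL
PI = 41.5 - 33.4
PI = 8.1


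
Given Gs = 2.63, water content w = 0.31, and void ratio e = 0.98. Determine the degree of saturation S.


Result: 0.8319

Derivation:
Using S = Gs * w / e
S = 2.63 * 0.31 / 0.98
S = 0.8319


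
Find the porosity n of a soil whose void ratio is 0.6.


Result: 0.375

Derivation:
Using the relation n = e / (1 + e)
n = 0.6 / (1 + 0.6)
n = 0.6 / 1.6
n = 0.375


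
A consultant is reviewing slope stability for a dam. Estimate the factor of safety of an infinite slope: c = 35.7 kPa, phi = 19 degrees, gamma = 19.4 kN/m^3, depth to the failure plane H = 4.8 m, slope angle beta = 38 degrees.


Result: 1.231

Derivation:
Using Fs = c / (gamma*H*sin(beta)*cos(beta)) + tan(phi)/tan(beta)
Cohesion contribution = 35.7 / (19.4*4.8*sin(38)*cos(38))
Cohesion contribution = 0.790226
Friction contribution = tan(19)/tan(38) = 0.440719
Fs = 0.790226 + 0.440719
Fs = 1.231


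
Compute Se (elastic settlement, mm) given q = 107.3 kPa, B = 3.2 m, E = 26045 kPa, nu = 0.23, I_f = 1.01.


Result: 12.611 mm

Derivation:
Using Se = q * B * (1 - nu^2) * I_f / E
1 - nu^2 = 1 - 0.23^2 = 0.9471
Se = 107.3 * 3.2 * 0.9471 * 1.01 / 26045
Se = 0.012611 m
Convert to mm: Se = 0.012611 * 1000 = 12.611 mm


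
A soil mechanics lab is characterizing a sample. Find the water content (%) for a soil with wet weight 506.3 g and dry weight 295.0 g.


Using w = (m_wet - m_dry) / m_dry * 100
m_wet - m_dry = 506.3 - 295.0 = 211.3 g
w = 211.3 / 295.0 * 100
w = 71.63 %


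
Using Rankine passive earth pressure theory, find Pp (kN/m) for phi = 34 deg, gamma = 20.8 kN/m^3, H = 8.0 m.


Result: 2354.32 kN/m

Derivation:
Compute passive earth pressure coefficient:
Kp = tan^2(45 + phi/2) = tan^2(62.0) = 3.537132
Compute passive force:
Pp = 0.5 * Kp * gamma * H^2
Pp = 0.5 * 3.537132 * 20.8 * 8.0^2
Pp = 2354.32 kN/m


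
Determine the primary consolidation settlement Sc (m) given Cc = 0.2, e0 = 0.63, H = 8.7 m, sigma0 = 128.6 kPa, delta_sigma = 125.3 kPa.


Using Sc = Cc * H / (1 + e0) * log10((sigma0 + delta_sigma) / sigma0)
Stress ratio = (128.6 + 125.3) / 128.6 = 1.97434
log10(1.97434) = 0.295422
Cc * H / (1 + e0) = 0.2 * 8.7 / (1 + 0.63) = 1.06748
Sc = 1.06748 * 0.295422
Sc = 0.3154 m


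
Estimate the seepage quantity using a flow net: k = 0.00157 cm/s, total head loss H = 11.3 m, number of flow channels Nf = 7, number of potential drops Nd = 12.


Convert k to m/s for unit consistency with H:
k = 0.00157 cm/s = 0.00157 / 100 m/s = 1.57e-05 m/s
Using q = k * H * Nf / Nd
Nf / Nd = 7 / 12 = 0.5833
q = 1.57e-05 * 11.3 * 0.5833
q = 0.0001035 m^3/s per m


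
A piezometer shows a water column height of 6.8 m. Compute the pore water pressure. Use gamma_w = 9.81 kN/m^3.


Using u = gamma_w * h_w
u = 9.81 * 6.8
u = 66.71 kPa


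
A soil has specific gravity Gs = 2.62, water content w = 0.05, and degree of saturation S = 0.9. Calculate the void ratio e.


Using the relation e = Gs * w / S
e = 2.62 * 0.05 / 0.9
e = 0.1456


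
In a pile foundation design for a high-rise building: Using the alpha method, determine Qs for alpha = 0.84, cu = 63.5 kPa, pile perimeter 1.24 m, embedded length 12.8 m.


Using Qs = alpha * cu * perimeter * L
Qs = 0.84 * 63.5 * 1.24 * 12.8
Qs = 846.61 kN


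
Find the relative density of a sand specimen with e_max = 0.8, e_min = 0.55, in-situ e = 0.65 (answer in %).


Using Dr = (e_max - e) / (e_max - e_min) * 100
e_max - e = 0.8 - 0.65 = 0.15
e_max - e_min = 0.8 - 0.55 = 0.25
Dr = 0.15 / 0.25 * 100
Dr = 60.0 %


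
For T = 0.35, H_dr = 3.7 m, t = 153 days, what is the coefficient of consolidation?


Using cv = T * H_dr^2 / t
H_dr^2 = 3.7^2 = 13.69
cv = 0.35 * 13.69 / 153
cv = 0.03132 m^2/day


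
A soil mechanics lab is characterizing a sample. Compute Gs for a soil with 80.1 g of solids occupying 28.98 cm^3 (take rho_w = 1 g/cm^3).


Using Gs = m_s / (V_s * rho_w)
Since rho_w = 1 g/cm^3:
Gs = 80.1 / 28.98
Gs = 2.764


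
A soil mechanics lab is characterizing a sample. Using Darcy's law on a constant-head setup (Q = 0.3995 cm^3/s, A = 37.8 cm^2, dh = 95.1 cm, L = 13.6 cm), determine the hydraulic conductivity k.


Compute hydraulic gradient:
i = dh / L = 95.1 / 13.6 = 6.99265
Then apply Darcy's law:
k = Q / (A * i)
k = 0.3995 / (37.8 * 6.99265)
k = 0.3995 / 264.322
k = 0.001511 cm/s


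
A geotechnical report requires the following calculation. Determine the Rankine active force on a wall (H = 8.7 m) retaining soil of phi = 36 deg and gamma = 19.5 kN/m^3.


Compute active earth pressure coefficient:
Ka = tan^2(45 - phi/2) = tan^2(27.0) = 0.259616
Compute active force:
Pa = 0.5 * Ka * gamma * H^2
Pa = 0.5 * 0.259616 * 19.5 * 8.7^2
Pa = 191.59 kN/m


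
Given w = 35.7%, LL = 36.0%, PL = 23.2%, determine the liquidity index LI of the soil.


Result: 0.977

Derivation:
First compute the plasticity index:
PI = LL - PL = 36.0 - 23.2 = 12.8
Then compute the liquidity index:
LI = (w - PL) / PI
LI = (35.7 - 23.2) / 12.8
LI = 0.977


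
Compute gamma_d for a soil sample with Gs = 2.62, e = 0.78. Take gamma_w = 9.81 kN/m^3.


Result: 14.439 kN/m^3

Derivation:
Using gamma_d = Gs * gamma_w / (1 + e)
gamma_d = 2.62 * 9.81 / (1 + 0.78)
gamma_d = 2.62 * 9.81 / 1.78
gamma_d = 14.439 kN/m^3


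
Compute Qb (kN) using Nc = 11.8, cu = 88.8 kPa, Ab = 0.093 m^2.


Using Qb = Nc * cu * Ab
Qb = 11.8 * 88.8 * 0.093
Qb = 97.45 kN


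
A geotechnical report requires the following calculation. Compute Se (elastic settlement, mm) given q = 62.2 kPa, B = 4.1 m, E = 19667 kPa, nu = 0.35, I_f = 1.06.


Result: 12.061 mm

Derivation:
Using Se = q * B * (1 - nu^2) * I_f / E
1 - nu^2 = 1 - 0.35^2 = 0.8775
Se = 62.2 * 4.1 * 0.8775 * 1.06 / 19667
Se = 0.012061 m
Convert to mm: Se = 0.012061 * 1000 = 12.061 mm


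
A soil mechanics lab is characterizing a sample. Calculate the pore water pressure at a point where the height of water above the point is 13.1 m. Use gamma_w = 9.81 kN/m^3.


Using u = gamma_w * h_w
u = 9.81 * 13.1
u = 128.51 kPa


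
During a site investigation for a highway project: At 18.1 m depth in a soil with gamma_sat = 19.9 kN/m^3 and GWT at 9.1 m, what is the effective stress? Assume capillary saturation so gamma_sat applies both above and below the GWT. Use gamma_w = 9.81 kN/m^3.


Total stress = gamma_sat * depth
sigma = 19.9 * 18.1 = 360.19 kPa
Pore water pressure u = gamma_w * (depth - d_wt)
u = 9.81 * (18.1 - 9.1) = 88.29 kPa
Effective stress = sigma - u
sigma' = 360.19 - 88.29 = 271.9 kPa


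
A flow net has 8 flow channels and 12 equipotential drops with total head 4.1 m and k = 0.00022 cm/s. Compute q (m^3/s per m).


Convert k to m/s for unit consistency with H:
k = 0.00022 cm/s = 0.00022 / 100 m/s = 2.2e-06 m/s
Using q = k * H * Nf / Nd
Nf / Nd = 8 / 12 = 0.6667
q = 2.2e-06 * 4.1 * 0.6667
q = 6.013e-06 m^3/s per m


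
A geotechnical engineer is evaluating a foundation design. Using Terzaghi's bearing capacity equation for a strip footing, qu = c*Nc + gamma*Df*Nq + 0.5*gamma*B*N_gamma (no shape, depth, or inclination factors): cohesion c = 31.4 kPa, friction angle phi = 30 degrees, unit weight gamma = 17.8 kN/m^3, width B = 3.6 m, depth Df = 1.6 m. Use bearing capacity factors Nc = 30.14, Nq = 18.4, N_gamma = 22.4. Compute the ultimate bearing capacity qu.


Compute qu = c*Nc + gamma*Df*Nq + 0.5*gamma*B*N_gamma
Term 1: 31.4 * 30.14 = 946.396
Term 2: 17.8 * 1.6 * 18.4 = 524.032
Term 3: 0.5 * 17.8 * 3.6 * 22.4 = 717.696
qu = 946.396 + 524.032 + 717.696
qu = 2188.12 kPa


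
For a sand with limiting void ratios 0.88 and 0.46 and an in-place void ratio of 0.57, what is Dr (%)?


Result: 73.81 %

Derivation:
Using Dr = (e_max - e) / (e_max - e_min) * 100
e_max - e = 0.88 - 0.57 = 0.31
e_max - e_min = 0.88 - 0.46 = 0.42
Dr = 0.31 / 0.42 * 100
Dr = 73.81 %


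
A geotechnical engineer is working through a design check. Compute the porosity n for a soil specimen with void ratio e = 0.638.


Using the relation n = e / (1 + e)
n = 0.638 / (1 + 0.638)
n = 0.638 / 1.638
n = 0.3895


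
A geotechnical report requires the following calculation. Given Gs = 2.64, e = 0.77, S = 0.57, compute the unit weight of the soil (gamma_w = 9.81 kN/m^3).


Result: 17.064 kN/m^3

Derivation:
Using gamma = gamma_w * (Gs + S*e) / (1 + e)
Numerator: Gs + S*e = 2.64 + 0.57*0.77 = 3.0789
Denominator: 1 + e = 1 + 0.77 = 1.77
gamma = 9.81 * 3.0789 / 1.77
gamma = 17.064 kN/m^3


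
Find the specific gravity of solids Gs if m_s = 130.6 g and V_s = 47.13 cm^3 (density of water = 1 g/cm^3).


Result: 2.771

Derivation:
Using Gs = m_s / (V_s * rho_w)
Since rho_w = 1 g/cm^3:
Gs = 130.6 / 47.13
Gs = 2.771


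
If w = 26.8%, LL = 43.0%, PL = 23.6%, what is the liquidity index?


First compute the plasticity index:
PI = LL - PL = 43.0 - 23.6 = 19.4
Then compute the liquidity index:
LI = (w - PL) / PI
LI = (26.8 - 23.6) / 19.4
LI = 0.165


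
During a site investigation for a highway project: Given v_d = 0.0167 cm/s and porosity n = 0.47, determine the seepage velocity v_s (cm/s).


Using v_s = v_d / n
v_s = 0.0167 / 0.47
v_s = 0.03553 cm/s


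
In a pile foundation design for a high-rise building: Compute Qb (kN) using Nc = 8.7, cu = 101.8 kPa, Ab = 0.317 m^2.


Result: 280.75 kN

Derivation:
Using Qb = Nc * cu * Ab
Qb = 8.7 * 101.8 * 0.317
Qb = 280.75 kN


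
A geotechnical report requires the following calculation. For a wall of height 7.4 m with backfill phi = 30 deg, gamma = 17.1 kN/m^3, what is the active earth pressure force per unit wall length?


Compute active earth pressure coefficient:
Ka = tan^2(45 - phi/2) = tan^2(30.0) = 0.333333
Compute active force:
Pa = 0.5 * Ka * gamma * H^2
Pa = 0.5 * 0.333333 * 17.1 * 7.4^2
Pa = 156.07 kN/m


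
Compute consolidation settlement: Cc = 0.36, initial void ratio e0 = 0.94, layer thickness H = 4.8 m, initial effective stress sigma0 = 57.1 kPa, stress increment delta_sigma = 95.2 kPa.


Using Sc = Cc * H / (1 + e0) * log10((sigma0 + delta_sigma) / sigma0)
Stress ratio = (57.1 + 95.2) / 57.1 = 2.66725
log10(2.66725) = 0.426064
Cc * H / (1 + e0) = 0.36 * 4.8 / (1 + 0.94) = 0.890722
Sc = 0.890722 * 0.426064
Sc = 0.3795 m


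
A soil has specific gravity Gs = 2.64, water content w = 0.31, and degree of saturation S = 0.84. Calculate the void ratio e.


Using the relation e = Gs * w / S
e = 2.64 * 0.31 / 0.84
e = 0.9743


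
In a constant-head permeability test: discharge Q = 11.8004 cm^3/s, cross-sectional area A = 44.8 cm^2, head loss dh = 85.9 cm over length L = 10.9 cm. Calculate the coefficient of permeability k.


Compute hydraulic gradient:
i = dh / L = 85.9 / 10.9 = 7.88073
Then apply Darcy's law:
k = Q / (A * i)
k = 11.8004 / (44.8 * 7.88073)
k = 11.8004 / 353.057
k = 0.033424 cm/s


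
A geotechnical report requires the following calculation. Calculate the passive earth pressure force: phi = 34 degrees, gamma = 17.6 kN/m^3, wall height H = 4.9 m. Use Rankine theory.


Compute passive earth pressure coefficient:
Kp = tan^2(45 + phi/2) = tan^2(62.0) = 3.537132
Compute passive force:
Pp = 0.5 * Kp * gamma * H^2
Pp = 0.5 * 3.537132 * 17.6 * 4.9^2
Pp = 747.35 kN/m


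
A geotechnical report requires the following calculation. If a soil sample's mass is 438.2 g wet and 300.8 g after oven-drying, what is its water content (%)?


Using w = (m_wet - m_dry) / m_dry * 100
m_wet - m_dry = 438.2 - 300.8 = 137.4 g
w = 137.4 / 300.8 * 100
w = 45.68 %


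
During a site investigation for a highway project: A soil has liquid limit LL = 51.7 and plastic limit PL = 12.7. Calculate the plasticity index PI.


Using PI = LL - PL
PI = 51.7 - 12.7
PI = 39.0


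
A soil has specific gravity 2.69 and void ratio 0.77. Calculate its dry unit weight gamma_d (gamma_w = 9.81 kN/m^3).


Result: 14.909 kN/m^3

Derivation:
Using gamma_d = Gs * gamma_w / (1 + e)
gamma_d = 2.69 * 9.81 / (1 + 0.77)
gamma_d = 2.69 * 9.81 / 1.77
gamma_d = 14.909 kN/m^3


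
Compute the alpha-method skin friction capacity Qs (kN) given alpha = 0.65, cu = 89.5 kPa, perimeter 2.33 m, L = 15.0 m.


Using Qs = alpha * cu * perimeter * L
Qs = 0.65 * 89.5 * 2.33 * 15.0
Qs = 2033.22 kN


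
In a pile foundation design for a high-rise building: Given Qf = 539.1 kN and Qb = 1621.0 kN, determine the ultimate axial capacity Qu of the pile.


Result: 2160.1 kN

Derivation:
Using Qu = Qf + Qb
Qu = 539.1 + 1621.0
Qu = 2160.1 kN


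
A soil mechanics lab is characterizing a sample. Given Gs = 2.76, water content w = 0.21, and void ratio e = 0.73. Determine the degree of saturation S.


Using S = Gs * w / e
S = 2.76 * 0.21 / 0.73
S = 0.794


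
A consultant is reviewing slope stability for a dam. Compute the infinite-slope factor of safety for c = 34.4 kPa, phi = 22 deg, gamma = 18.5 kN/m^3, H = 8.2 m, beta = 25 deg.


Using Fs = c / (gamma*H*sin(beta)*cos(beta)) + tan(phi)/tan(beta)
Cohesion contribution = 34.4 / (18.5*8.2*sin(25)*cos(25))
Cohesion contribution = 0.592037
Friction contribution = tan(22)/tan(25) = 0.866437
Fs = 0.592037 + 0.866437
Fs = 1.458


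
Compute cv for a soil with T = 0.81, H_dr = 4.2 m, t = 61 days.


Result: 0.23424 m^2/day

Derivation:
Using cv = T * H_dr^2 / t
H_dr^2 = 4.2^2 = 17.64
cv = 0.81 * 17.64 / 61
cv = 0.23424 m^2/day


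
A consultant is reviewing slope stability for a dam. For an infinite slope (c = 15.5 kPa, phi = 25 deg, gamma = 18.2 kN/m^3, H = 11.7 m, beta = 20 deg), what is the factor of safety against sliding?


Using Fs = c / (gamma*H*sin(beta)*cos(beta)) + tan(phi)/tan(beta)
Cohesion contribution = 15.5 / (18.2*11.7*sin(20)*cos(20))
Cohesion contribution = 0.226484
Friction contribution = tan(25)/tan(20) = 1.28117
Fs = 0.226484 + 1.28117
Fs = 1.508


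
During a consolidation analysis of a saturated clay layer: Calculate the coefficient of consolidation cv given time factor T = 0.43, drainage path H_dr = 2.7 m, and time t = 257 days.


Result: 0.0122 m^2/day

Derivation:
Using cv = T * H_dr^2 / t
H_dr^2 = 2.7^2 = 7.29
cv = 0.43 * 7.29 / 257
cv = 0.0122 m^2/day


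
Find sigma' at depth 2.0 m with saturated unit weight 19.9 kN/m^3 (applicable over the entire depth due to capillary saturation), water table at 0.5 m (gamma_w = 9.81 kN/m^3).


Total stress = gamma_sat * depth
sigma = 19.9 * 2.0 = 39.8 kPa
Pore water pressure u = gamma_w * (depth - d_wt)
u = 9.81 * (2.0 - 0.5) = 14.715 kPa
Effective stress = sigma - u
sigma' = 39.8 - 14.715 = 25.09 kPa


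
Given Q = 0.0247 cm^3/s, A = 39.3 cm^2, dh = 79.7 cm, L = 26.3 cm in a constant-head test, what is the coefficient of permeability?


Compute hydraulic gradient:
i = dh / L = 79.7 / 26.3 = 3.03042
Then apply Darcy's law:
k = Q / (A * i)
k = 0.0247 / (39.3 * 3.03042)
k = 0.0247 / 119.095
k = 0.000207 cm/s


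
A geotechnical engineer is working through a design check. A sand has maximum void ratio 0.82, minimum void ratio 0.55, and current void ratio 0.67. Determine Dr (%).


Using Dr = (e_max - e) / (e_max - e_min) * 100
e_max - e = 0.82 - 0.67 = 0.15
e_max - e_min = 0.82 - 0.55 = 0.27
Dr = 0.15 / 0.27 * 100
Dr = 55.56 %


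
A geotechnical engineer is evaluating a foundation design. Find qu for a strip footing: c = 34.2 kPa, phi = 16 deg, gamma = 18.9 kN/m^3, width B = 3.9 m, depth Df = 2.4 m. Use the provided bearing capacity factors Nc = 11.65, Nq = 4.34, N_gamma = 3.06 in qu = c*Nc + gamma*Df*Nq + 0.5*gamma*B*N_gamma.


Compute qu = c*Nc + gamma*Df*Nq + 0.5*gamma*B*N_gamma
Term 1: 34.2 * 11.65 = 398.43
Term 2: 18.9 * 2.4 * 4.34 = 196.8624
Term 3: 0.5 * 18.9 * 3.9 * 3.06 = 112.7763
qu = 398.43 + 196.8624 + 112.7763
qu = 708.07 kPa


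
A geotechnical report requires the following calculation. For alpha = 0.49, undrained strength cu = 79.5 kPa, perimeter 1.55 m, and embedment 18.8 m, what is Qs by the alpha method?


Using Qs = alpha * cu * perimeter * L
Qs = 0.49 * 79.5 * 1.55 * 18.8
Qs = 1135.15 kN


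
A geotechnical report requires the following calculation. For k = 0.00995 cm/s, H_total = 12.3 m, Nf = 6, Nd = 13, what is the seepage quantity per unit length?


Convert k to m/s for unit consistency with H:
k = 0.00995 cm/s = 0.00995 / 100 m/s = 9.95e-05 m/s
Using q = k * H * Nf / Nd
Nf / Nd = 6 / 13 = 0.4615
q = 9.95e-05 * 12.3 * 0.4615
q = 0.0005649 m^3/s per m


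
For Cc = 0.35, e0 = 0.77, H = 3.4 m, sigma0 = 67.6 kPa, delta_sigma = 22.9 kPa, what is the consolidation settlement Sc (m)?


Using Sc = Cc * H / (1 + e0) * log10((sigma0 + delta_sigma) / sigma0)
Stress ratio = (67.6 + 22.9) / 67.6 = 1.33876
log10(1.33876) = 0.126702
Cc * H / (1 + e0) = 0.35 * 3.4 / (1 + 0.77) = 0.672316
Sc = 0.672316 * 0.126702
Sc = 0.0852 m


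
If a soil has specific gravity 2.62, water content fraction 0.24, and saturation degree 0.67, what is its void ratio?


Using the relation e = Gs * w / S
e = 2.62 * 0.24 / 0.67
e = 0.9385
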